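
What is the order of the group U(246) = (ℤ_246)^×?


U(n) is the group of units mod n; |U(n)| = φ(n)
|U(246)| = φ(246) = 80

|U(246) = (ℤ_246)^×| = 80


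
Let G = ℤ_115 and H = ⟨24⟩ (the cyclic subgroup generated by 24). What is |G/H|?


|⟨24⟩| = n / gcd(24, 115) = 115 / 1 = 115
H is normal (ℤ_115 is abelian).
|G/H| = |G| / |H| = 115 / 115 = 1

|G/H| = 1


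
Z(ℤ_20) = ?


Z(G) = {g ∈ G | gx = xg for all x ∈ G}
ℤ_20 is abelian, so Z(G) = G

Z(ℤ_20) = ℤ_20


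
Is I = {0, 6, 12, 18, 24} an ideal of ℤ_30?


Check ideal conditions for I = {0, 6, 12, 18, 24} in ℤ_30:
(1) I is an additive subgroup? Yes
(2) For r ∈ ℤ_30 and a ∈ I: r·a ∈ I? Yes

Yes, I is an ideal of ℤ_30


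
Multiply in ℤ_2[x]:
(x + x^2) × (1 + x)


Expand and collect like terms; reduce coefficients mod 2:
x^0: 0·1 = 0 ≡ 0 (mod 2)
x^1: 0·1 + 1·1 = 1 ≡ 1 (mod 2)
x^2: 1·1 + 1·1 = 2 ≡ 0 (mod 2)
x^3: 1·1 = 1 ≡ 1 (mod 2)
Result: x + x^3

f · g = x + x^3


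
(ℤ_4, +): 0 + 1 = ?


Operation: addition mod 4
0 + 1 = (a + b) mod 4 with a = 0, b = 1

0 + 1 = 1


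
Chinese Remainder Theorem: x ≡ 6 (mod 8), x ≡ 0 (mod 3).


m₁ = 8, m₂ = 3, gcd = 1, so CRT applies. M = m₁·m₂ = 24
Let M₁ = M/m₁ = 3, M₂ = M/m₂ = 8
Find y₁ ≡ M₁⁻¹ (mod m₁): 3⁻¹ ≡ 3 (mod 8)
Find y₂ ≡ M₂⁻¹ (mod m₂): 8⁻¹ ≡ 2 (mod 3)
x = a₁·M₁·y₁ + a₂·M₂·y₂ = 6·3·3 + 0·8·2 = 54
Reduce mod 24: x ≡ 6
Check: 6 mod 8 = 6 ✓, 6 mod 3 = 0 ✓

x ≡ 6 (mod 24)


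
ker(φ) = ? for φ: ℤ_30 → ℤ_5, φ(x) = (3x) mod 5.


Kernel = preimage of identity
ker(φ) = {x ∈ ℤ_30 : 3x ≡ 0 (mod 5)}. Since 5 | 30, φ is well-defined. The kernel is the cyclic subgroup ⟨5⟩ of ℤ_30 (order 6), i.e. {0, 5, 10, 15, 20, 25}

ker(φ) = {0, 5, 10, 15, 20, 25}


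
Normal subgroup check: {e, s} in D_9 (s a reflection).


H = {e, s} in D_9 (s a reflection)
r·s·r⁻¹ = sr⁻² ≠ s for n ≥ 3, so {e, s} is not closed under conjugation

No, not a normal subgroup


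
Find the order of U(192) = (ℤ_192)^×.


U(n) is the group of units mod n; |U(n)| = φ(n)
|U(192)| = φ(192) = 64

|U(192) = (ℤ_192)^×| = 64


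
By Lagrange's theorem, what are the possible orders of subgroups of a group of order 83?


Lagrange's theorem: |H| divides |G|
|G| = 83
Divisors of 83: 1, 83

Possible subgroup orders: {1, 83}


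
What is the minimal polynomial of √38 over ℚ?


√38 satisfies x² - 38 = 0, irreducible over ℚ since 38 is squarefree

Minimal polynomial: x² - 38


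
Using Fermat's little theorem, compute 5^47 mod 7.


Fermat's little theorem: if p is prime and gcd(a,p)=1, then a^(p-1) ≡ 1 (mod p)
p = 7 is prime, gcd(5,7) = 1
Reduce exponent: 47 mod 6 = 5
So 5^47 ≡ 5^5 (mod 7)
5^5 mod 7 = 3

5^47 ≡ 3 (mod 7)


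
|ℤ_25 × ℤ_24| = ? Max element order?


|ℤ_25 × ℤ_24| = 25 × 24 = 600
Max element order = lcm(25,24) = 600
Cyclic? Yes (gcd=1)

|ℤ_25×ℤ_24| = 600, max element order = 600


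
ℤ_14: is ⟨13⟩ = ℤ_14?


g generates ℤ_n iff gcd(g, n) = 1
gcd(13, 14) = 1
Since gcd = 1, 13 is a generator.

Yes, 13 generates ℤ_14


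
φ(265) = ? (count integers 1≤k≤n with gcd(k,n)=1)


Factor n: 265 = 5 × 53
φ(n) = n · ∏(1 - 1/p) over distinct primes p | n
φ(265) = 265 · (1 - 1/5) · (1 - 1/53) = 208

φ(265) = 208


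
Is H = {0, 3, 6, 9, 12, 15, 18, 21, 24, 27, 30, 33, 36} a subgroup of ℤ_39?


Subgroup test for H = {0, 3, 6, 9, 12, 15, 18, 21, 24, 27, 30, 33, 36} in (ℤ_39, +):
(1) 0 ∈ H? Yes
(2) Closure: for all a,b ∈ H, (a+b) mod 39 ∈ H? Yes
(3) Inverses: for all a ∈ H, -a mod 39 ∈ H? Yes

Yes, H is a subgroup of ℤ_39


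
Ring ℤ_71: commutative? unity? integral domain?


ℤ_71 is a commutative ring with unity 1; 71 is prime, so ℤ_71 is a field (hence an integral domain)
Commutative: Yes
Integral domain: Yes
Has unity: Yes

ℤ_71: Commutative=Yes, Unity=Yes


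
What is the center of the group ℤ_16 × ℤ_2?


Z(G) = {g ∈ G | gx = xg for all x ∈ G}
Direct product of abelian groups is abelian, so Z(G) = G

Z(ℤ_16 × ℤ_2) = ℤ_16 × ℤ_2


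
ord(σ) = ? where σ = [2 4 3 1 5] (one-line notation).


Cycle decomposition: (1 2 4)
Cycle lengths: 3
Order = lcm(3) = 3

ord(σ) = 3


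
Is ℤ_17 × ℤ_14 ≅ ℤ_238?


Comparing ℤ_17 × ℤ_14 and ℤ_238:
gcd(17,14) = 1, so ℤ_17 × ℤ_14 ≅ ℤ_238 (CRT)

Yes, ℤ_17 × ℤ_14 ≅ ℤ_238


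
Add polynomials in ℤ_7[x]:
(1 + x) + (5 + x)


Add coefficients mod 7:
x^0: 1 + 5 = 6 (mod 7)
x^1: 1 + 1 = 2 (mod 7)
Result: 6 + 2x

f + g = 6 + 2x


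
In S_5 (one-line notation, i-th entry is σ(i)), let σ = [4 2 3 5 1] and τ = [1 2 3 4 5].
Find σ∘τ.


σ∘τ: apply τ first, then σ
1 →τ 1 →σ 4
2 →τ 2 →σ 2
3 →τ 3 →σ 3
4 →τ 4 →σ 5
5 →τ 5 →σ 1

σ∘τ = [4 2 3 5 1]


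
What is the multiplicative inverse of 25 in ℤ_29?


Use the extended Euclidean algorithm to write 1 = 25·s + 29·t; then s mod 29 is the inverse.
Euclidean algorithm:
  25 = 0·29 + 25
  29 = 1·25 + 4
  25 = 6·4 + 1
  4 = 4·1 + 0
gcd(25,29) = 1
Back-substitution gives: 25·(7) + 29·(-6) = 1
So 25⁻¹ ≡ 7 ≡ 7 (mod 29)
Check: 25 × 7 = 175 ≡ 1 (mod 29) ✓

25⁻¹ ≡ 7 (mod 29)


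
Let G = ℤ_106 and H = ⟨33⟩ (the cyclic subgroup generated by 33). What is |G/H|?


|⟨33⟩| = n / gcd(33, 106) = 106 / 1 = 106
H is normal (ℤ_106 is abelian).
|G/H| = |G| / |H| = 106 / 106 = 1

|G/H| = 1


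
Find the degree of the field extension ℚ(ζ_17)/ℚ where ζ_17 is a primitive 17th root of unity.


[ℚ(ζ_n):ℚ] = deg Φ_n(x) = φ(n). Here φ(17) = 16

[ℚ(ζ_17)/ℚ where ζ_17 is a primitive 17th root of unity] = 16


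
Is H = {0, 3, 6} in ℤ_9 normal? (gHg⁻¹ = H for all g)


H = {0, 3, 6} in ℤ_9
ℤ_9 is abelian; every subgroup of an abelian group is normal

Yes, normal subgroup


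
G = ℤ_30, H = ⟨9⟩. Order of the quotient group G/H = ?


|⟨9⟩| = n / gcd(9, 30) = 30 / 3 = 10
H is normal (ℤ_30 is abelian).
|G/H| = |G| / |H| = 30 / 10 = 3

|G/H| = 3


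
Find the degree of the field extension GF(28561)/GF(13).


GF(28561) = GF(13^4), so the extension degree is 4

[GF(28561)/GF(13)] = 4


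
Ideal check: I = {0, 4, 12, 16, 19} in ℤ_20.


Check ideal conditions for I = {0, 4, 12, 16, 19} in ℤ_20:
(1) I is an additive subgroup? No
(2) For r ∈ ℤ_20 and a ∈ I: r·a ∈ I? No  [counterexample: r=2, a=4, r·a mod 20 = 8 ∉ I]

No, I is not an ideal of ℤ_20


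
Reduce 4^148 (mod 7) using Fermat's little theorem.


Fermat's little theorem: if p is prime and gcd(a,p)=1, then a^(p-1) ≡ 1 (mod p)
p = 7 is prime, gcd(4,7) = 1
Reduce exponent: 148 mod 6 = 4
So 4^148 ≡ 4^4 (mod 7)
4^4 mod 7 = 4

4^148 ≡ 4 (mod 7)


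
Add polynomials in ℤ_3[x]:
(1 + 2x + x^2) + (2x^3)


Add coefficients mod 3:
x^0: 1 + 0 = 1 (mod 3)
x^1: 2 + 0 = 2 (mod 3)
x^2: 1 + 0 = 1 (mod 3)
x^3: 0 + 2 = 2 (mod 3)
Result: 1 + 2x + x^2 + 2x^3

f + g = 1 + 2x + x^2 + 2x^3


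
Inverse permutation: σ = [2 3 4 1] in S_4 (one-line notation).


To find σ⁻¹, swap domain and range:
σ(1) = 2 → σ⁻¹(2) = 1
σ(2) = 3 → σ⁻¹(3) = 2
σ(3) = 4 → σ⁻¹(4) = 3
σ(4) = 1 → σ⁻¹(1) = 4

σ⁻¹ = [4 1 2 3]


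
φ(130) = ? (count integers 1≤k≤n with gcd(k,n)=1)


Factor n: 130 = 2 × 5 × 13
φ(n) = n · ∏(1 - 1/p) over distinct primes p | n
φ(130) = 130 · (1 - 1/2) · (1 - 1/5) · (1 - 1/13) = 48

φ(130) = 48


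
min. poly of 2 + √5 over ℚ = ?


Let α = 2 + √5. Then α - 2 = √5, so (α - 2)² = 5, giving α² - 4α - 1 = 0. Degree 2 and α ∉ ℚ, so this is the minimal polynomial.

Minimal polynomial: x² - 4x - 1


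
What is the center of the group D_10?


Z(G) = {g ∈ G | gx = xg for all x ∈ G}
For even n, Z(D_n) = {e, r^(n/2)}: the 180° rotation r^5 commutes with every reflection and rotation

Z(D_10) = {e, r^5}


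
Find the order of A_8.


|A_n| = n!/2 (even permutations)
|A_8| = 8!/2 = 40320/2 = 20160

|A_8| = 20160


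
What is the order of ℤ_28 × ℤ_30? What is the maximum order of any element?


|ℤ_28 × ℤ_30| = 28 × 30 = 840
Max element order = lcm(28,30) = 420
Cyclic? No (gcd=2)

|ℤ_28×ℤ_30| = 840, max element order = 420


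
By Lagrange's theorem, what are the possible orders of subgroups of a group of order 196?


Lagrange's theorem: |H| divides |G|
|G| = 196
Divisors of 196: 1, 2, 4, 7, 14, 28, 49, 98, 196

Possible subgroup orders: {1, 2, 4, 7, 14, 28, 49, 98, 196}


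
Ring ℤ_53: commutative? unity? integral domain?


ℤ_53 is a commutative ring with unity 1; 53 is prime, so ℤ_53 is a field (hence an integral domain)
Commutative: Yes
Integral domain: Yes
Has unity: Yes

ℤ_53: Commutative=Yes, Unity=Yes


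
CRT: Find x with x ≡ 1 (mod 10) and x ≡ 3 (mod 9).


m₁ = 10, m₂ = 9, gcd = 1, so CRT applies. M = m₁·m₂ = 90
Let M₁ = M/m₁ = 9, M₂ = M/m₂ = 10
Find y₁ ≡ M₁⁻¹ (mod m₁): 9⁻¹ ≡ 9 (mod 10)
Find y₂ ≡ M₂⁻¹ (mod m₂): 10⁻¹ ≡ 1 (mod 9)
x = a₁·M₁·y₁ + a₂·M₂·y₂ = 1·9·9 + 3·10·1 = 111
Reduce mod 90: x ≡ 21
Check: 21 mod 10 = 1 ✓, 21 mod 9 = 3 ✓

x ≡ 21 (mod 90)


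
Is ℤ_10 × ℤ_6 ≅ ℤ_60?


Comparing ℤ_10 × ℤ_6 and ℤ_60:
gcd(10,6) = 2 ≠ 1. Max element order in ℤ_10×ℤ_6 is lcm(10,6) = 30 < 60, so it has no element of order 60

No, ℤ_10 × ℤ_6 ≇ ℤ_60


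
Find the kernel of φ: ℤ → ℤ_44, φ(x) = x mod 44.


Kernel = preimage of identity
ker(φ) = {x ∈ ℤ : x ≡ 0 (mod 44)} = 44ℤ = {0, ±44, ±88, ...}

ker(φ) = 44ℤ


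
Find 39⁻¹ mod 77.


Use the extended Euclidean algorithm to write 1 = 39·s + 77·t; then s mod 77 is the inverse.
Euclidean algorithm:
  39 = 0·77 + 39
  77 = 1·39 + 38
  39 = 1·38 + 1
  38 = 38·1 + 0
gcd(39,77) = 1
Back-substitution gives: 39·(2) + 77·(-1) = 1
So 39⁻¹ ≡ 2 ≡ 2 (mod 77)
Check: 39 × 2 = 78 ≡ 1 (mod 77) ✓

39⁻¹ ≡ 2 (mod 77)


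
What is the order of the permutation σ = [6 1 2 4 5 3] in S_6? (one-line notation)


Cycle decomposition: (1 6 3 2)
Cycle lengths: 4
Order = lcm(4) = 4

ord(σ) = 4


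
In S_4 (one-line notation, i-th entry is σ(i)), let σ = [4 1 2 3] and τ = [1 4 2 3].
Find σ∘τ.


σ∘τ: apply τ first, then σ
1 →τ 1 →σ 4
2 →τ 4 →σ 3
3 →τ 2 →σ 1
4 →τ 3 →σ 2

σ∘τ = [4 3 1 2]


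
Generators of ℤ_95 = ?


g generates ℤ_n iff gcd(g,n) = 1
Prime factors of 95: 5, 19
Generators are g ∈ {1,...,94} not divisible by any of these primes.
Generators: {1, 2, 3, 4, 6, 7, 8, 9, 11, 12, 13, 14, 16, 17, 18, 21, 22, 23, 24, 26, 27, 28, 29, 31, 32, 33, 34, 36, 37, 39, 41, 42, 43, 44, 46, 47, 48, 49, 51, 52, 53, 54, 56, 58, 59, 61, 62, 63, 64, 66, 67, 68, 69, 71, 72, 73, 74, 77, 78, 79, 81, 82, 83, 84, 86, 87, 88, 89, 91, 92, 93, 94}
Number of generators = φ(95) = 72

Generators of ℤ_95 = {1, 2, 3, 4, 6, 7, 8, 9, 11, 12, 13, 14, 16, 17, 18, 21, 22, 23, 24, 26, 27, 28, 29, 31, 32, 33, 34, 36, 37, 39, 41, 42, 43, 44, 46, 47, 48, 49, 51, 52, 53, 54, 56, 58, 59, 61, 62, 63, 64, 66, 67, 68, 69, 71, 72, 73, 74, 77, 78, 79, 81, 82, 83, 84, 86, 87, 88, 89, 91, 92, 93, 94}


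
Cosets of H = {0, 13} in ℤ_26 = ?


H = {0, 13}, |H| = 2
Number of cosets = |G|/|H| = 26/2 = 13
0 + H = {0, 13}
1 + H = {1, 14}
2 + H = {2, 15}
3 + H = {3, 16}
4 + H = {4, 17}
5 + H = {5, 18}
6 + H = {6, 19}
7 + H = {7, 20}
8 + H = {8, 21}
9 + H = {9, 22}
10 + H = {10, 23}
11 + H = {11, 24}
12 + H = {12, 25}

Cosets: 0+H={0,13}; 1+H={1,14}; 2+H={2,15}; 3+H={3,16}; 4+H={4,17}; 5+H={5,18}; 6+H={6,19}; 7+H={7,20}; 8+H={8,21}; 9+H={9,22}; 10+H={10,23}; 11+H={11,24}; 12+H={12,25}


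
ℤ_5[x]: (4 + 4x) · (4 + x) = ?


Expand and collect like terms; reduce coefficients mod 5:
x^0: 4·4 = 16 ≡ 1 (mod 5)
x^1: 4·1 + 4·4 = 20 ≡ 0 (mod 5)
x^2: 4·1 = 4 ≡ 4 (mod 5)
Result: 1 + 4x^2

f · g = 1 + 4x^2


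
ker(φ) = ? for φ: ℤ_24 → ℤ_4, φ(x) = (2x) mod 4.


Kernel = preimage of identity
ker(φ) = {x ∈ ℤ_24 : 2x ≡ 0 (mod 4)}. Since 4 | 24, φ is well-defined. The kernel is the cyclic subgroup ⟨2⟩ of ℤ_24 (order 12), i.e. {0, 2, 4, 6, 8, 10, 12, 14, 16, 18, 20, 22}

ker(φ) = {0, 2, 4, 6, 8, 10, 12, 14, 16, 18, 20, 22}


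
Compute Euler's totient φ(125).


Factor n: 125 = 5^3
φ(n) = n · ∏(1 - 1/p) over distinct primes p | n
φ(125) = 125 · (1 - 1/5) = 100

φ(125) = 100


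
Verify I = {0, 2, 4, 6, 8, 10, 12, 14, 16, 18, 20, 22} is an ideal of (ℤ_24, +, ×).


Check ideal conditions for I = {0, 2, 4, 6, 8, 10, 12, 14, 16, 18, 20, 22} in ℤ_24:
(1) I is an additive subgroup? Yes
(2) For r ∈ ℤ_24 and a ∈ I: r·a ∈ I? Yes

Yes, I is an ideal of ℤ_24


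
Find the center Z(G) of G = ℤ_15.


Z(G) = {g ∈ G | gx = xg for all x ∈ G}
ℤ_15 is abelian, so Z(G) = G

Z(ℤ_15) = ℤ_15


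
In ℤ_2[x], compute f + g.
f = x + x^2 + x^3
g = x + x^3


Add coefficients mod 2:
x^0: 0 + 0 = 0 (mod 2)
x^1: 1 + 1 = 0 (mod 2)
x^2: 1 + 0 = 1 (mod 2)
x^3: 1 + 1 = 0 (mod 2)
Result: x^2

f + g = x^2


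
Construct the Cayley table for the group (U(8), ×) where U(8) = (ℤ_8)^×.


Elements: {1, 3, 5, 7}
Operation: multiplication mod 8
Entry (a, b) = (a × b) mod 8

Cayley table:
  | 1 | 3 | 5 | 7
1 | 1 | 3 | 5 | 7
3 | 3 | 1 | 7 | 5
5 | 5 | 7 | 1 | 3
7 | 7 | 5 | 3 | 1


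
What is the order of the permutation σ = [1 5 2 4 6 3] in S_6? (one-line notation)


Cycle decomposition: (2 5 6 3)
Cycle lengths: 4
Order = lcm(4) = 4

ord(σ) = 4


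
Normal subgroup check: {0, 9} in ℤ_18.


H = {0, 9} in ℤ_18
ℤ_18 is abelian; every subgroup of an abelian group is normal

Yes, normal subgroup


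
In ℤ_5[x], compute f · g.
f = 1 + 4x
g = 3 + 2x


Expand and collect like terms; reduce coefficients mod 5:
x^0: 1·3 = 3 ≡ 3 (mod 5)
x^1: 1·2 + 4·3 = 14 ≡ 4 (mod 5)
x^2: 4·2 = 8 ≡ 3 (mod 5)
Result: 3 + 4x + 3x^2

f · g = 3 + 4x + 3x^2


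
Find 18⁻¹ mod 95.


Use the extended Euclidean algorithm to write 1 = 18·s + 95·t; then s mod 95 is the inverse.
Euclidean algorithm:
  18 = 0·95 + 18
  95 = 5·18 + 5
  18 = 3·5 + 3
  5 = 1·3 + 2
  3 = 1·2 + 1
  2 = 2·1 + 0
gcd(18,95) = 1
Back-substitution gives: 18·(37) + 95·(-7) = 1
So 18⁻¹ ≡ 37 ≡ 37 (mod 95)
Check: 18 × 37 = 666 ≡ 1 (mod 95) ✓

18⁻¹ ≡ 37 (mod 95)


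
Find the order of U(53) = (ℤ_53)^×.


U(n) is the group of units mod n; |U(n)| = φ(n)
|U(53)| = φ(53) = 52

|U(53) = (ℤ_53)^×| = 52


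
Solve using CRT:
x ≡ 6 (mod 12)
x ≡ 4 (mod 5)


m₁ = 12, m₂ = 5, gcd = 1, so CRT applies. M = m₁·m₂ = 60
Let M₁ = M/m₁ = 5, M₂ = M/m₂ = 12
Find y₁ ≡ M₁⁻¹ (mod m₁): 5⁻¹ ≡ 5 (mod 12)
Find y₂ ≡ M₂⁻¹ (mod m₂): 12⁻¹ ≡ 3 (mod 5)
x = a₁·M₁·y₁ + a₂·M₂·y₂ = 6·5·5 + 4·12·3 = 294
Reduce mod 60: x ≡ 54
Check: 54 mod 12 = 6 ✓, 54 mod 5 = 4 ✓

x ≡ 54 (mod 60)


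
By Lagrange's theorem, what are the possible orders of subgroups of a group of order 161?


Lagrange's theorem: |H| divides |G|
|G| = 161
Divisors of 161: 1, 7, 23, 161

Possible subgroup orders: {1, 7, 23, 161}


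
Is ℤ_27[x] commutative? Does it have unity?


ℤ_27 has zero divisors (3·9 ≡ 0), and these lift to constant zero divisors in ℤ_27[x]; so not an integral domain
Commutative: Yes
Integral domain: No
Has unity: Yes

ℤ_27[x]: Commutative=Yes, Unity=Yes


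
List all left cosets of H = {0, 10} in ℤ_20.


H = {0, 10}, |H| = 2
Number of cosets = |G|/|H| = 20/2 = 10
0 + H = {0, 10}
1 + H = {1, 11}
2 + H = {2, 12}
3 + H = {3, 13}
4 + H = {4, 14}
5 + H = {5, 15}
6 + H = {6, 16}
7 + H = {7, 17}
8 + H = {8, 18}
9 + H = {9, 19}

Cosets: 0+H={0,10}; 1+H={1,11}; 2+H={2,12}; 3+H={3,13}; 4+H={4,14}; 5+H={5,15}; 6+H={6,16}; 7+H={7,17}; 8+H={8,18}; 9+H={9,19}


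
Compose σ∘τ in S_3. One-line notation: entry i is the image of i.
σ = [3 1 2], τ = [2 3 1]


σ∘τ: apply τ first, then σ
1 →τ 2 →σ 1
2 →τ 3 →σ 2
3 →τ 1 →σ 3

σ∘τ = [1 2 3]


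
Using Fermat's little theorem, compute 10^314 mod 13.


Fermat's little theorem: if p is prime and gcd(a,p)=1, then a^(p-1) ≡ 1 (mod p)
p = 13 is prime, gcd(10,13) = 1
Reduce exponent: 314 mod 12 = 2
So 10^314 ≡ 10^2 (mod 13)
10^2 mod 13 = 9

10^314 ≡ 9 (mod 13)


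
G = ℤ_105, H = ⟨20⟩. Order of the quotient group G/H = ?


|⟨20⟩| = n / gcd(20, 105) = 105 / 5 = 21
H is normal (ℤ_105 is abelian).
|G/H| = |G| / |H| = 105 / 21 = 5

|G/H| = 5


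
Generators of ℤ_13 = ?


g generates ℤ_n iff gcd(g,n) = 1
Checking each g ∈ {1,...,12}:
gcd(1,13) = 1
gcd(2,13) = 1
gcd(3,13) = 1
gcd(4,13) = 1
gcd(5,13) = 1
gcd(6,13) = 1
gcd(7,13) = 1
gcd(8,13) = 1
gcd(9,13) = 1
gcd(10,13) = 1
gcd(11,13) = 1
gcd(12,13) = 1
Generators: {1, 2, 3, 4, 5, 6, 7, 8, 9, 10, 11, 12}
Number of generators = φ(13) = 12

Generators of ℤ_13 = {1, 2, 3, 4, 5, 6, 7, 8, 9, 10, 11, 12}


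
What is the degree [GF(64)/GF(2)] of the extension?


GF(64) = GF(2^6), so the extension degree is 6

[GF(64)/GF(2)] = 6


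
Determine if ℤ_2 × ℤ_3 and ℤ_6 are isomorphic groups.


Comparing ℤ_2 × ℤ_3 and ℤ_6:
gcd(2,3) = 1, so ℤ_2 × ℤ_3 ≅ ℤ_6 (CRT)

Yes, ℤ_2 × ℤ_3 ≅ ℤ_6


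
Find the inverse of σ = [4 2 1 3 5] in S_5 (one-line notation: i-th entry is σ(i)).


To find σ⁻¹, swap domain and range:
σ(1) = 4 → σ⁻¹(4) = 1
σ(2) = 2 → σ⁻¹(2) = 2
σ(3) = 1 → σ⁻¹(1) = 3
σ(4) = 3 → σ⁻¹(3) = 4
σ(5) = 5 → σ⁻¹(5) = 5

σ⁻¹ = [3 2 4 1 5]


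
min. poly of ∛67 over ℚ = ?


∛67 satisfies x³ - 67 = 0, irreducible over ℚ (no rational root; 67 is not a perfect cube)

Minimal polynomial: x³ - 67


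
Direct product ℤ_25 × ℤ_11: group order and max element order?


|ℤ_25 × ℤ_11| = 25 × 11 = 275
Max element order = lcm(25,11) = 275
Cyclic? Yes (gcd=1)

|ℤ_25×ℤ_11| = 275, max element order = 275


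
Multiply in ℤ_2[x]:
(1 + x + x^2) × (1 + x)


Expand and collect like terms; reduce coefficients mod 2:
x^0: 1·1 = 1 ≡ 1 (mod 2)
x^1: 1·1 + 1·1 = 2 ≡ 0 (mod 2)
x^2: 1·1 + 1·1 = 2 ≡ 0 (mod 2)
x^3: 1·1 = 1 ≡ 1 (mod 2)
Result: 1 + x^3

f · g = 1 + x^3


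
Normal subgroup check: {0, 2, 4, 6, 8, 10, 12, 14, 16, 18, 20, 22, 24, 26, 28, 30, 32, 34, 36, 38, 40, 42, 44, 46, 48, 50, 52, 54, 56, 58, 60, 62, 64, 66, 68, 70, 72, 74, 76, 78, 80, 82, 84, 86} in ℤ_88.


H = {0, 2, 4, 6, 8, 10, 12, 14, 16, 18, 20, 22, 24, 26, 28, 30, 32, 34, 36, 38, 40, 42, 44, 46, 48, 50, 52, 54, 56, 58, 60, 62, 64, 66, 68, 70, 72, 74, 76, 78, 80, 82, 84, 86} in ℤ_88
ℤ_88 is abelian; every subgroup of an abelian group is normal

Yes, normal subgroup


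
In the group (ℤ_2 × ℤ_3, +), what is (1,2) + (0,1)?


Operation: componentwise addition mod (2, 3)
(1,2) + (0,1) = ((a₁+b₁) mod 2, (a₂+b₂) mod 3) with a = (1,2), b = (0,1)

(1,2) + (0,1) = (1,0)


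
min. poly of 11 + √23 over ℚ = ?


Let α = 11 + √23. Then α - 11 = √23, so (α - 11)² = 23, giving α² - 22α + 98 = 0. Degree 2 and α ∉ ℚ, so this is the minimal polynomial.

Minimal polynomial: x² - 22x + 98


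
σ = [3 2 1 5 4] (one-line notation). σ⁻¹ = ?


To find σ⁻¹, swap domain and range:
σ(1) = 3 → σ⁻¹(3) = 1
σ(2) = 2 → σ⁻¹(2) = 2
σ(3) = 1 → σ⁻¹(1) = 3
σ(4) = 5 → σ⁻¹(5) = 4
σ(5) = 4 → σ⁻¹(4) = 5

σ⁻¹ = [3 2 1 5 4]


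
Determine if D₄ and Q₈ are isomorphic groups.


Comparing D₄ and Q₈:
D₄ has 5 elements of order 2; Q₈ has only 1

No, D₄ ≇ Q₈


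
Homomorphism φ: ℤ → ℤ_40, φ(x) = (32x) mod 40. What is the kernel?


Kernel = preimage of identity
ker(φ) = {x ∈ ℤ : 32x ≡ 0 (mod 40)}. gcd(32,40) = 8, so 32x ≡ 0 (mod 40) ⟺ x ≡ 0 (mod 40/8 = 5). Hence ker(φ) = 5ℤ

ker(φ) = 5ℤ


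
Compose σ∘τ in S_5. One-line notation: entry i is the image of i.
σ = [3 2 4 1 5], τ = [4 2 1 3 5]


σ∘τ: apply τ first, then σ
1 →τ 4 →σ 1
2 →τ 2 →σ 2
3 →τ 1 →σ 3
4 →τ 3 →σ 4
5 →τ 5 →σ 5

σ∘τ = [1 2 3 4 5]


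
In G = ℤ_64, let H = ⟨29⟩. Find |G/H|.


|⟨29⟩| = n / gcd(29, 64) = 64 / 1 = 64
H is normal (ℤ_64 is abelian).
|G/H| = |G| / |H| = 64 / 64 = 1

|G/H| = 1


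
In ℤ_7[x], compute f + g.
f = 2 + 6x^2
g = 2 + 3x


Add coefficients mod 7:
x^0: 2 + 2 = 4 (mod 7)
x^1: 0 + 3 = 3 (mod 7)
x^2: 6 + 0 = 6 (mod 7)
Result: 4 + 3x + 6x^2

f + g = 4 + 3x + 6x^2


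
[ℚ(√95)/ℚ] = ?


√95 has minimal polynomial x² - 95 (irreducible over ℚ since 95 is squarefree)

[ℚ(√95)/ℚ] = 2


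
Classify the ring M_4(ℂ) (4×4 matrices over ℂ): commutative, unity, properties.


Matrix multiplication is non-commutative for n ≥ 2; the identity matrix I is the unity; singular matrices give zero divisors, so not an integral domain
Commutative: No
Integral domain: No
Has unity: Yes

M_4(ℂ) (4×4 matrices over ℂ): Commutative=No, Unity=Yes


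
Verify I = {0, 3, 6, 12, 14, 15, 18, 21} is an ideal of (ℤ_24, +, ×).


Check ideal conditions for I = {0, 3, 6, 12, 14, 15, 18, 21} in ℤ_24:
(1) I is an additive subgroup? No
(2) For r ∈ ℤ_24 and a ∈ I: r·a ∈ I? No  [counterexample: r=2, a=14, r·a mod 24 = 4 ∉ I]

No, I is not an ideal of ℤ_24


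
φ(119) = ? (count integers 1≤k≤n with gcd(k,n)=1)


Factor n: 119 = 7 × 17
φ(n) = n · ∏(1 - 1/p) over distinct primes p | n
φ(119) = 119 · (1 - 1/7) · (1 - 1/17) = 96

φ(119) = 96


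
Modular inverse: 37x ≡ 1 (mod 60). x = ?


Use the extended Euclidean algorithm to write 1 = 37·s + 60·t; then s mod 60 is the inverse.
Euclidean algorithm:
  37 = 0·60 + 37
  60 = 1·37 + 23
  37 = 1·23 + 14
  23 = 1·14 + 9
  14 = 1·9 + 5
  9 = 1·5 + 4
  5 = 1·4 + 1
  4 = 4·1 + 0
gcd(37,60) = 1
Back-substitution gives: 37·(13) + 60·(-8) = 1
So 37⁻¹ ≡ 13 ≡ 13 (mod 60)
Check: 37 × 13 = 481 ≡ 1 (mod 60) ✓

37⁻¹ ≡ 13 (mod 60)


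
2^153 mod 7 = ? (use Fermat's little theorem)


Fermat's little theorem: if p is prime and gcd(a,p)=1, then a^(p-1) ≡ 1 (mod p)
p = 7 is prime, gcd(2,7) = 1
Reduce exponent: 153 mod 6 = 3
So 2^153 ≡ 2^3 (mod 7)
2^3 mod 7 = 1

2^153 ≡ 1 (mod 7)


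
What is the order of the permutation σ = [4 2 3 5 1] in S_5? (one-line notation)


Cycle decomposition: (1 4 5)
Cycle lengths: 3
Order = lcm(3) = 3

ord(σ) = 3


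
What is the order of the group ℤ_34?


ℤ_n has n elements.

|ℤ_34| = 34


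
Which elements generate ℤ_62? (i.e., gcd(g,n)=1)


g generates ℤ_n iff gcd(g,n) = 1
Prime factors of 62: 2, 31
Generators are g ∈ {1,...,61} not divisible by any of these primes.
Generators: {1, 3, 5, 7, 9, 11, 13, 15, 17, 19, 21, 23, 25, 27, 29, 33, 35, 37, 39, 41, 43, 45, 47, 49, 51, 53, 55, 57, 59, 61}
Number of generators = φ(62) = 30

Generators of ℤ_62 = {1, 3, 5, 7, 9, 11, 13, 15, 17, 19, 21, 23, 25, 27, 29, 33, 35, 37, 39, 41, 43, 45, 47, 49, 51, 53, 55, 57, 59, 61}


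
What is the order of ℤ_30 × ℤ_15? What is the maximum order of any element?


|ℤ_30 × ℤ_15| = 30 × 15 = 450
Max element order = lcm(30,15) = 30
Cyclic? No (gcd=15)

|ℤ_30×ℤ_15| = 450, max element order = 30


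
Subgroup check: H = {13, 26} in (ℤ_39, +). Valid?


Subgroup test for H = {13, 26} in (ℤ_39, +):
(1) 0 ∈ H? No
(2) Closure: for all a,b ∈ H, (a+b) mod 39 ∈ H? No  [counterexample: 13 + 26 = 0 ∉ H]
(3) Inverses: for all a ∈ H, -a mod 39 ∈ H? Yes

No, H is not a subgroup of ℤ_39


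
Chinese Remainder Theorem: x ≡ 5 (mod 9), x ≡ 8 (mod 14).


m₁ = 9, m₂ = 14, gcd = 1, so CRT applies. M = m₁·m₂ = 126
Let M₁ = M/m₁ = 14, M₂ = M/m₂ = 9
Find y₁ ≡ M₁⁻¹ (mod m₁): 14⁻¹ ≡ 2 (mod 9)
Find y₂ ≡ M₂⁻¹ (mod m₂): 9⁻¹ ≡ 11 (mod 14)
x = a₁·M₁·y₁ + a₂·M₂·y₂ = 5·14·2 + 8·9·11 = 932
Reduce mod 126: x ≡ 50
Check: 50 mod 9 = 5 ✓, 50 mod 14 = 8 ✓

x ≡ 50 (mod 126)


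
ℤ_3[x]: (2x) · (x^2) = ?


Expand and collect like terms; reduce coefficients mod 3:
x^0: 0·0 = 0 ≡ 0 (mod 3)
x^1: 0·0 + 2·0 = 0 ≡ 0 (mod 3)
x^2: 0·1 + 2·0 = 0 ≡ 0 (mod 3)
x^3: 2·1 = 2 ≡ 2 (mod 3)
Result: 2x^3

f · g = 2x^3


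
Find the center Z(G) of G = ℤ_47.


Z(G) = {g ∈ G | gx = xg for all x ∈ G}
ℤ_47 is abelian, so Z(G) = G

Z(ℤ_47) = ℤ_47


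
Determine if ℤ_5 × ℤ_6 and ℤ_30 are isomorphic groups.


Comparing ℤ_5 × ℤ_6 and ℤ_30:
gcd(5,6) = 1, so ℤ_5 × ℤ_6 ≅ ℤ_30 (CRT)

Yes, ℤ_5 × ℤ_6 ≅ ℤ_30


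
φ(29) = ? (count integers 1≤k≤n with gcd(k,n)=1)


φ(n) = count of k ∈ {1,...,n} with gcd(k,n)=1
Coprimes to 29: {1, 2, 3, 4, 5, 6, 7, 8, 9, 10, 11, 12, 13, 14, 15, 16, 17, 18, 19, 20, 21, 22, 23, 24, 25, 26, 27, 28}
Count: 28

φ(29) = 28


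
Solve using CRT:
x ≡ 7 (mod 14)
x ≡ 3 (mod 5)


m₁ = 14, m₂ = 5, gcd = 1, so CRT applies. M = m₁·m₂ = 70
Let M₁ = M/m₁ = 5, M₂ = M/m₂ = 14
Find y₁ ≡ M₁⁻¹ (mod m₁): 5⁻¹ ≡ 3 (mod 14)
Find y₂ ≡ M₂⁻¹ (mod m₂): 14⁻¹ ≡ 4 (mod 5)
x = a₁·M₁·y₁ + a₂·M₂·y₂ = 7·5·3 + 3·14·4 = 273
Reduce mod 70: x ≡ 63
Check: 63 mod 14 = 7 ✓, 63 mod 5 = 3 ✓

x ≡ 63 (mod 70)


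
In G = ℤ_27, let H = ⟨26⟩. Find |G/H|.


|⟨26⟩| = n / gcd(26, 27) = 27 / 1 = 27
H is normal (ℤ_27 is abelian).
|G/H| = |G| / |H| = 27 / 27 = 1

|G/H| = 1


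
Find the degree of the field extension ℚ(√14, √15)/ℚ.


[ℚ(√14,√15):ℚ] = [ℚ(√14,√15):ℚ(√14)]·[ℚ(√14):ℚ] = 2·2 = 4

[ℚ(√14, √15)/ℚ] = 4


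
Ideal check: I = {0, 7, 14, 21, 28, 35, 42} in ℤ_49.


Check ideal conditions for I = {0, 7, 14, 21, 28, 35, 42} in ℤ_49:
(1) I is an additive subgroup? Yes
(2) For r ∈ ℤ_49 and a ∈ I: r·a ∈ I? Yes

Yes, I is an ideal of ℤ_49


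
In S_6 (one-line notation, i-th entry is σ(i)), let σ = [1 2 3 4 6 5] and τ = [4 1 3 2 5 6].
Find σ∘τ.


σ∘τ: apply τ first, then σ
1 →τ 4 →σ 4
2 →τ 1 →σ 1
3 →τ 3 →σ 3
4 →τ 2 →σ 2
5 →τ 5 →σ 6
6 →τ 6 →σ 5

σ∘τ = [4 1 3 2 6 5]


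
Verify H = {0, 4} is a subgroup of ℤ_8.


Subgroup test for H = {0, 4} in (ℤ_8, +):
(1) 0 ∈ H? Yes
(2) Closure: for all a,b ∈ H, (a+b) mod 8 ∈ H? Yes
(3) Inverses: for all a ∈ H, -a mod 8 ∈ H? Yes

Yes, H is a subgroup of ℤ_8


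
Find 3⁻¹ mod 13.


Use the extended Euclidean algorithm to write 1 = 3·s + 13·t; then s mod 13 is the inverse.
Euclidean algorithm:
  3 = 0·13 + 3
  13 = 4·3 + 1
  3 = 3·1 + 0
gcd(3,13) = 1
Back-substitution gives: 3·(-4) + 13·(1) = 1
So 3⁻¹ ≡ -4 ≡ 9 (mod 13)
Check: 3 × 9 = 27 ≡ 1 (mod 13) ✓

3⁻¹ ≡ 9 (mod 13)


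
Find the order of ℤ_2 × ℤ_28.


|A × B| = |A| · |B|
|ℤ_2 × ℤ_28| = 2 × 28 = 56

|ℤ_2 × ℤ_28| = 56


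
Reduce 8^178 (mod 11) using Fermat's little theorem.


Fermat's little theorem: if p is prime and gcd(a,p)=1, then a^(p-1) ≡ 1 (mod p)
p = 11 is prime, gcd(8,11) = 1
Reduce exponent: 178 mod 10 = 8
So 8^178 ≡ 8^8 (mod 11)
8^8 mod 11 = 5

8^178 ≡ 5 (mod 11)


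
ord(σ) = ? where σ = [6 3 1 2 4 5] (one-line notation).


Cycle decomposition: (1 6 5 4 2 3)
Cycle lengths: 6
Order = lcm(6) = 6

ord(σ) = 6


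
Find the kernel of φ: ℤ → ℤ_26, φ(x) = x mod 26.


Kernel = preimage of identity
ker(φ) = {x ∈ ℤ : x ≡ 0 (mod 26)} = 26ℤ = {0, ±26, ±52, ...}

ker(φ) = 26ℤ


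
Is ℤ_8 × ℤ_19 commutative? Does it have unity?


Direct product ring; commutative with unity (1,1); but (1,0)·(0,1) = (0,0) gives zero divisors, so not an integral domain
Commutative: Yes
Integral domain: No
Has unity: Yes

ℤ_8 × ℤ_19: Commutative=Yes, Unity=Yes


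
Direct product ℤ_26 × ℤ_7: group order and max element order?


|ℤ_26 × ℤ_7| = 26 × 7 = 182
Max element order = lcm(26,7) = 182
Cyclic? Yes (gcd=1)

|ℤ_26×ℤ_7| = 182, max element order = 182


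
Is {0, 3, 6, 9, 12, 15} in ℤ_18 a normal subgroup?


H = {0, 3, 6, 9, 12, 15} in ℤ_18
ℤ_18 is abelian; every subgroup of an abelian group is normal

Yes, normal subgroup


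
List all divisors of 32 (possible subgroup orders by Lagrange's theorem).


Lagrange's theorem: |H| divides |G|
|G| = 32
Divisors of 32: 1, 2, 4, 8, 16, 32

Possible subgroup orders: {1, 2, 4, 8, 16, 32}


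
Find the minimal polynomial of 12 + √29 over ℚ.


Let α = 12 + √29. Then α - 12 = √29, so (α - 12)² = 29, giving α² - 24α + 115 = 0. Degree 2 and α ∉ ℚ, so this is the minimal polynomial.

Minimal polynomial: x² - 24x + 115


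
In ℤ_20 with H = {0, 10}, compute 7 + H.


7 + H = {7 + h (mod 20) : h ∈ H}
7+0=7, 7+10=17

7 + H = {7, 17}


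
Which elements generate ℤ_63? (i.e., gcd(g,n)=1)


g generates ℤ_n iff gcd(g,n) = 1
Prime factors of 63: 3, 7
Generators are g ∈ {1,...,62} not divisible by any of these primes.
Generators: {1, 2, 4, 5, 8, 10, 11, 13, 16, 17, 19, 20, 22, 23, 25, 26, 29, 31, 32, 34, 37, 38, 40, 41, 43, 44, 46, 47, 50, 52, 53, 55, 58, 59, 61, 62}
Number of generators = φ(63) = 36

Generators of ℤ_63 = {1, 2, 4, 5, 8, 10, 11, 13, 16, 17, 19, 20, 22, 23, 25, 26, 29, 31, 32, 34, 37, 38, 40, 41, 43, 44, 46, 47, 50, 52, 53, 55, 58, 59, 61, 62}


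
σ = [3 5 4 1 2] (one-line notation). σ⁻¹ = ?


To find σ⁻¹, swap domain and range:
σ(1) = 3 → σ⁻¹(3) = 1
σ(2) = 5 → σ⁻¹(5) = 2
σ(3) = 4 → σ⁻¹(4) = 3
σ(4) = 1 → σ⁻¹(1) = 4
σ(5) = 2 → σ⁻¹(2) = 5

σ⁻¹ = [4 5 1 3 2]


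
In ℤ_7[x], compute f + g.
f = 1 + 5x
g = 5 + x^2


Add coefficients mod 7:
x^0: 1 + 5 = 6 (mod 7)
x^1: 5 + 0 = 5 (mod 7)
x^2: 0 + 1 = 1 (mod 7)
Result: 6 + 5x + x^2

f + g = 6 + 5x + x^2


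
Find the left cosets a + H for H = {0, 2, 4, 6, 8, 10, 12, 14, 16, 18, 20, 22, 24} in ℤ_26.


H = {0, 2, 4, 6, 8, 10, 12, 14, 16, 18, 20, 22, 24}, |H| = 13
Number of cosets = |G|/|H| = 26/13 = 2
0 + H = {0, 2, 4, 6, 8, 10, 12, 14, 16, 18, 20, 22, 24}
1 + H = {1, 3, 5, 7, 9, 11, 13, 15, 17, 19, 21, 23, 25}

Cosets: 0+H={0,2,4,6,8,10,12,14,16,18,20,22,24}; 1+H={1,3,5,7,9,11,13,15,17,19,21,23,25}


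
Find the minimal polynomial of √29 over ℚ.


√29 satisfies x² - 29 = 0, irreducible over ℚ since 29 is squarefree

Minimal polynomial: x² - 29


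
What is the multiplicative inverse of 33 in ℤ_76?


Use the extended Euclidean algorithm to write 1 = 33·s + 76·t; then s mod 76 is the inverse.
Euclidean algorithm:
  33 = 0·76 + 33
  76 = 2·33 + 10
  33 = 3·10 + 3
  10 = 3·3 + 1
  3 = 3·1 + 0
gcd(33,76) = 1
Back-substitution gives: 33·(-23) + 76·(10) = 1
So 33⁻¹ ≡ -23 ≡ 53 (mod 76)
Check: 33 × 53 = 1749 ≡ 1 (mod 76) ✓

33⁻¹ ≡ 53 (mod 76)


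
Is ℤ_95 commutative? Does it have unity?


ℤ_95 is a commutative ring with unity 1; 95 = 5×19 is composite, so 5·19 ≡ 0 gives zero divisors (not an integral domain)
Commutative: Yes
Integral domain: No
Has unity: Yes

ℤ_95: Commutative=Yes, Unity=Yes


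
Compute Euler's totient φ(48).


Factor n: 48 = 2^4 × 3
φ(n) = n · ∏(1 - 1/p) over distinct primes p | n
φ(48) = 48 · (1 - 1/2) · (1 - 1/3) = 16

φ(48) = 16


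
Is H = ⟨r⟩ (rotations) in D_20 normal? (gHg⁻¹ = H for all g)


H = ⟨r⟩ (rotations) in D_20
The rotation subgroup ⟨r⟩ has index 2 in D_20, so it is normal

Yes, normal subgroup


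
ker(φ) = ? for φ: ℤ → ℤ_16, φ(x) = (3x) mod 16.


Kernel = preimage of identity
ker(φ) = {x ∈ ℤ : 3x ≡ 0 (mod 16)}. gcd(3,16) = 1, so 3x ≡ 0 (mod 16) ⟺ x ≡ 0 (mod 16/1 = 16). Hence ker(φ) = 16ℤ

ker(φ) = 16ℤ


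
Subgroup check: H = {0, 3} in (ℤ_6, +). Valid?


Subgroup test for H = {0, 3} in (ℤ_6, +):
(1) 0 ∈ H? Yes
(2) Closure: for all a,b ∈ H, (a+b) mod 6 ∈ H? Yes
(3) Inverses: for all a ∈ H, -a mod 6 ∈ H? Yes

Yes, H is a subgroup of ℤ_6


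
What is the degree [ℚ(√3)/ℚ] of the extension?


√3 has minimal polynomial x² - 3 (irreducible over ℚ since 3 is squarefree)

[ℚ(√3)/ℚ] = 2


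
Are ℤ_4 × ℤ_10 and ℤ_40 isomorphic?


Comparing ℤ_4 × ℤ_10 and ℤ_40:
gcd(4,10) = 2 ≠ 1. Max element order in ℤ_4×ℤ_10 is lcm(4,10) = 20 < 40, so it has no element of order 40

No, ℤ_4 × ℤ_10 ≇ ℤ_40


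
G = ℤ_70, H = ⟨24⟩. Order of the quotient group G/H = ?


|⟨24⟩| = n / gcd(24, 70) = 70 / 2 = 35
H is normal (ℤ_70 is abelian).
|G/H| = |G| / |H| = 70 / 35 = 2

|G/H| = 2


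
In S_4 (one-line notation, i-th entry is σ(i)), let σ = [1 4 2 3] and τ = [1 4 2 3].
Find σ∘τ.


σ∘τ: apply τ first, then σ
1 →τ 1 →σ 1
2 →τ 4 →σ 3
3 →τ 2 →σ 4
4 →τ 3 →σ 2

σ∘τ = [1 3 4 2]


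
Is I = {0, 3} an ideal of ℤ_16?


Check ideal conditions for I = {0, 3} in ℤ_16:
(1) I is an additive subgroup? No
(2) For r ∈ ℤ_16 and a ∈ I: r·a ∈ I? No  [counterexample: r=2, a=3, r·a mod 16 = 6 ∉ I]

No, I is not an ideal of ℤ_16


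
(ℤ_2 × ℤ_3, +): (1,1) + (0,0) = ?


Operation: componentwise addition mod (2, 3)
(1,1) + (0,0) = ((a₁+b₁) mod 2, (a₂+b₂) mod 3) with a = (1,1), b = (0,0)

(1,1) + (0,0) = (1,1)


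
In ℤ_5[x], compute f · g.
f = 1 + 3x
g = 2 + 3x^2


Expand and collect like terms; reduce coefficients mod 5:
x^0: 1·2 = 2 ≡ 2 (mod 5)
x^1: 1·0 + 3·2 = 6 ≡ 1 (mod 5)
x^2: 1·3 + 3·0 = 3 ≡ 3 (mod 5)
x^3: 3·3 = 9 ≡ 4 (mod 5)
Result: 2 + x + 3x^2 + 4x^3

f · g = 2 + x + 3x^2 + 4x^3


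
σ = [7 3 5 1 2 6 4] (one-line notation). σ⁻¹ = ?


To find σ⁻¹, swap domain and range:
σ(1) = 7 → σ⁻¹(7) = 1
σ(2) = 3 → σ⁻¹(3) = 2
σ(3) = 5 → σ⁻¹(5) = 3
σ(4) = 1 → σ⁻¹(1) = 4
σ(5) = 2 → σ⁻¹(2) = 5
σ(6) = 6 → σ⁻¹(6) = 6
σ(7) = 4 → σ⁻¹(4) = 7

σ⁻¹ = [4 5 2 7 3 6 1]


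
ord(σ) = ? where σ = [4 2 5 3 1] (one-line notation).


Cycle decomposition: (1 4 3 5)
Cycle lengths: 4
Order = lcm(4) = 4

ord(σ) = 4


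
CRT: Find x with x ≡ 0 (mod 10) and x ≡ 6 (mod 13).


m₁ = 10, m₂ = 13, gcd = 1, so CRT applies. M = m₁·m₂ = 130
Let M₁ = M/m₁ = 13, M₂ = M/m₂ = 10
Find y₁ ≡ M₁⁻¹ (mod m₁): 13⁻¹ ≡ 7 (mod 10)
Find y₂ ≡ M₂⁻¹ (mod m₂): 10⁻¹ ≡ 4 (mod 13)
x = a₁·M₁·y₁ + a₂·M₂·y₂ = 0·13·7 + 6·10·4 = 240
Reduce mod 130: x ≡ 110
Check: 110 mod 10 = 0 ✓, 110 mod 13 = 6 ✓

x ≡ 110 (mod 130)


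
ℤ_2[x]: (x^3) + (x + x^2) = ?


Add coefficients mod 2:
x^0: 0 + 0 = 0 (mod 2)
x^1: 0 + 1 = 1 (mod 2)
x^2: 0 + 1 = 1 (mod 2)
x^3: 1 + 0 = 1 (mod 2)
Result: x + x^2 + x^3

f + g = x + x^2 + x^3


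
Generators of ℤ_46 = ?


g generates ℤ_n iff gcd(g,n) = 1
Prime factors of 46: 2, 23
Generators are g ∈ {1,...,45} not divisible by any of these primes.
Generators: {1, 3, 5, 7, 9, 11, 13, 15, 17, 19, 21, 25, 27, 29, 31, 33, 35, 37, 39, 41, 43, 45}
Number of generators = φ(46) = 22

Generators of ℤ_46 = {1, 3, 5, 7, 9, 11, 13, 15, 17, 19, 21, 25, 27, 29, 31, 33, 35, 37, 39, 41, 43, 45}


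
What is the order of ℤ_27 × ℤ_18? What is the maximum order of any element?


|ℤ_27 × ℤ_18| = 27 × 18 = 486
Max element order = lcm(27,18) = 54
Cyclic? No (gcd=9)

|ℤ_27×ℤ_18| = 486, max element order = 54


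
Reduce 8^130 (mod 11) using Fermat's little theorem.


Fermat's little theorem: if p is prime and gcd(a,p)=1, then a^(p-1) ≡ 1 (mod p)
p = 11 is prime, gcd(8,11) = 1
Reduce exponent: 130 mod 10 = 0
So 8^130 ≡ 8^0 (mod 11)
8^0 = 1

8^130 ≡ 1 (mod 11)


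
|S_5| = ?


|S_n| = n! (number of permutations of n symbols)
|S_5| = 5! = 120

|S_5| = 120


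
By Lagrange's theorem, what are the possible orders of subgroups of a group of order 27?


Lagrange's theorem: |H| divides |G|
|G| = 27
Divisors of 27: 1, 3, 9, 27

Possible subgroup orders: {1, 3, 9, 27}


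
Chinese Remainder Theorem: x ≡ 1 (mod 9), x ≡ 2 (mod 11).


m₁ = 9, m₂ = 11, gcd = 1, so CRT applies. M = m₁·m₂ = 99
Let M₁ = M/m₁ = 11, M₂ = M/m₂ = 9
Find y₁ ≡ M₁⁻¹ (mod m₁): 11⁻¹ ≡ 5 (mod 9)
Find y₂ ≡ M₂⁻¹ (mod m₂): 9⁻¹ ≡ 5 (mod 11)
x = a₁·M₁·y₁ + a₂·M₂·y₂ = 1·11·5 + 2·9·5 = 145
Reduce mod 99: x ≡ 46
Check: 46 mod 9 = 1 ✓, 46 mod 11 = 2 ✓

x ≡ 46 (mod 99)


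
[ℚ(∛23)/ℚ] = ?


∛23 has minimal polynomial x³ - 23 (irreducible over ℚ since 23 is not a perfect cube)

[ℚ(∛23)/ℚ] = 3


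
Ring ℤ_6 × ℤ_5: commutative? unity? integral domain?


Direct product ring; commutative with unity (1,1); but (1,0)·(0,1) = (0,0) gives zero divisors, so not an integral domain
Commutative: Yes
Integral domain: No
Has unity: Yes

ℤ_6 × ℤ_5: Commutative=Yes, Unity=Yes


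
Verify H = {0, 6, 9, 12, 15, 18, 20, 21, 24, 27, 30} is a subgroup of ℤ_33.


Subgroup test for H = {0, 6, 9, 12, 15, 18, 20, 21, 24, 27, 30} in (ℤ_33, +):
(1) 0 ∈ H? Yes
(2) Closure: for all a,b ∈ H, (a+b) mod 33 ∈ H? No  [counterexample: 6 + 20 = 26 ∉ H]
(3) Inverses: for all a ∈ H, -a mod 33 ∈ H? No

No, H is not a subgroup of ℤ_33


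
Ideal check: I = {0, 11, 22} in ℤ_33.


Check ideal conditions for I = {0, 11, 22} in ℤ_33:
(1) I is an additive subgroup? Yes
(2) For r ∈ ℤ_33 and a ∈ I: r·a ∈ I? Yes

Yes, I is an ideal of ℤ_33


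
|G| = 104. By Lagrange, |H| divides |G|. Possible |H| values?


Lagrange's theorem: |H| divides |G|
|G| = 104
Divisors of 104: 1, 2, 4, 8, 13, 26, 52, 104

Possible subgroup orders: {1, 2, 4, 8, 13, 26, 52, 104}


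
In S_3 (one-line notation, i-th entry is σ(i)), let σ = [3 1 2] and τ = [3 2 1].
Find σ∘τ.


σ∘τ: apply τ first, then σ
1 →τ 3 →σ 2
2 →τ 2 →σ 1
3 →τ 1 →σ 3

σ∘τ = [2 1 3]


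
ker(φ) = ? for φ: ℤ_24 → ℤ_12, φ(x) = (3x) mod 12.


Kernel = preimage of identity
ker(φ) = {x ∈ ℤ_24 : 3x ≡ 0 (mod 12)}. Since 12 | 24, φ is well-defined. The kernel is the cyclic subgroup ⟨4⟩ of ℤ_24 (order 6), i.e. {0, 4, 8, 12, 16, 20}

ker(φ) = {0, 4, 8, 12, 16, 20}


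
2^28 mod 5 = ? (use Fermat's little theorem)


Fermat's little theorem: if p is prime and gcd(a,p)=1, then a^(p-1) ≡ 1 (mod p)
p = 5 is prime, gcd(2,5) = 1
Reduce exponent: 28 mod 4 = 0
So 2^28 ≡ 2^0 (mod 5)
2^0 = 1

2^28 ≡ 1 (mod 5)


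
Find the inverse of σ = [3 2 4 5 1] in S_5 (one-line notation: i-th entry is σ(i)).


To find σ⁻¹, swap domain and range:
σ(1) = 3 → σ⁻¹(3) = 1
σ(2) = 2 → σ⁻¹(2) = 2
σ(3) = 4 → σ⁻¹(4) = 3
σ(4) = 5 → σ⁻¹(5) = 4
σ(5) = 1 → σ⁻¹(1) = 5

σ⁻¹ = [5 2 1 3 4]


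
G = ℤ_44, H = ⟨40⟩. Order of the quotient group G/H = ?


|⟨40⟩| = n / gcd(40, 44) = 44 / 4 = 11
H is normal (ℤ_44 is abelian).
|G/H| = |G| / |H| = 44 / 11 = 4

|G/H| = 4


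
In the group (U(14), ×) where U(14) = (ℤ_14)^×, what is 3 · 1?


Operation: multiplication mod 14
3 · 1 = (a × b) mod 14 with a = 3, b = 1

3 · 1 = 3


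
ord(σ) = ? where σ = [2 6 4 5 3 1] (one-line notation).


Cycle decomposition: (1 2 6) (3 4 5)
Cycle lengths: 3, 3
Order = lcm(3, 3) = 3

ord(σ) = 3


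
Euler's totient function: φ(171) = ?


Factor n: 171 = 3^2 × 19
φ(n) = n · ∏(1 - 1/p) over distinct primes p | n
φ(171) = 171 · (1 - 1/3) · (1 - 1/19) = 108

φ(171) = 108


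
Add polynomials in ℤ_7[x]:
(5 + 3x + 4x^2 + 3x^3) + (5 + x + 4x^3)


Add coefficients mod 7:
x^0: 5 + 5 = 3 (mod 7)
x^1: 3 + 1 = 4 (mod 7)
x^2: 4 + 0 = 4 (mod 7)
x^3: 3 + 4 = 0 (mod 7)
Result: 3 + 4x + 4x^2

f + g = 3 + 4x + 4x^2
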